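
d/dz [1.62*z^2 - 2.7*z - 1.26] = 3.24*z - 2.7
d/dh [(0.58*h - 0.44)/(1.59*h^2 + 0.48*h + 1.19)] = (-0.9222*h^2 + 1.3992*h + 0.9014)/(2.5281*h^4 + 1.5264*h^3 + 4.0146*h^2 + 1.1424*h + 1.4161)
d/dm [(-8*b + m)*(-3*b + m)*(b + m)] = 13*b^2 - 20*b*m + 3*m^2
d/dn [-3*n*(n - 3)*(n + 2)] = -9*n^2 + 6*n + 18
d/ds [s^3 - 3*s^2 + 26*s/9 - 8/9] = 3*s^2 - 6*s + 26/9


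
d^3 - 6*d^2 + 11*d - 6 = (d - 3)*(d - 2)*(d - 1)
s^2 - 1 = (s - 1)*(s + 1)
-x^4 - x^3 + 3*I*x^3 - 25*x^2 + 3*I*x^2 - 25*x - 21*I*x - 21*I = (x - 7*I)*(x + 3*I)*(-I*x + 1)*(-I*x - I)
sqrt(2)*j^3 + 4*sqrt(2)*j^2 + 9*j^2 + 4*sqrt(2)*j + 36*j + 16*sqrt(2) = (j + 4)*(j + 4*sqrt(2))*(sqrt(2)*j + 1)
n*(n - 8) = n^2 - 8*n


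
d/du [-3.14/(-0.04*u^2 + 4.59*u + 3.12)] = (14.4126 - 0.2512*u)/(-0.04*u^2 + 4.59*u + 3.12)^2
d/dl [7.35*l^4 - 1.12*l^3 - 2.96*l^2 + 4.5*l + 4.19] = 29.4*l^3 - 3.36*l^2 - 5.92*l + 4.5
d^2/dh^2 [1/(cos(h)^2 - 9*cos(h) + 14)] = (-4*sin(h)^4 + 27*sin(h)^2 - 639*cos(h)/4 + 27*cos(3*h)/4 + 111)/((cos(h) - 7)^3*(cos(h) - 2)^3)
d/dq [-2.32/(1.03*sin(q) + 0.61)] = 2.3896*cos(q)/(1.03*sin(q) + 0.61)^2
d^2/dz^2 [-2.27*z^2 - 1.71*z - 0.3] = -4.54000000000000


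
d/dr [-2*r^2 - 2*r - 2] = -4*r - 2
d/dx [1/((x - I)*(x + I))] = -2*x/(x^4 + 2*x^2 + 1)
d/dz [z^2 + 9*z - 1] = 2*z + 9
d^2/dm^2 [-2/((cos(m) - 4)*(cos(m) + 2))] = 2*(4*sin(m)^4 - 38*sin(m)^2 - 17*cos(m)/2 - 3*cos(3*m)/2 + 10)/((cos(m) - 4)^3*(cos(m) + 2)^3)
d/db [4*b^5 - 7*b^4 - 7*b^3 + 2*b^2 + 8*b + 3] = 20*b^4 - 28*b^3 - 21*b^2 + 4*b + 8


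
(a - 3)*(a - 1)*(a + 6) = a^3 + 2*a^2 - 21*a + 18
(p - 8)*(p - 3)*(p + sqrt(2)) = p^3 - 11*p^2 + sqrt(2)*p^2 - 11*sqrt(2)*p + 24*p + 24*sqrt(2)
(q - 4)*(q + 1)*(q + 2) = q^3 - q^2 - 10*q - 8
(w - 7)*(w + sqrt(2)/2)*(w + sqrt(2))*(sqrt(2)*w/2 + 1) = sqrt(2)*w^4/2 - 7*sqrt(2)*w^3/2 + 5*w^3/2 - 35*w^2/2 + 2*sqrt(2)*w^2 - 14*sqrt(2)*w + w - 7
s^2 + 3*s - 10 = (s - 2)*(s + 5)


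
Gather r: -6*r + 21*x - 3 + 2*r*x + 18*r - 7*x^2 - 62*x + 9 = r*(2*x + 12) - 7*x^2 - 41*x + 6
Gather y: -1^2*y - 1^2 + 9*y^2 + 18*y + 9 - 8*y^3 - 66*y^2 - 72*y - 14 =-8*y^3 - 57*y^2 - 55*y - 6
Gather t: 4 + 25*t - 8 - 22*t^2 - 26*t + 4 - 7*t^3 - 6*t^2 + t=-7*t^3 - 28*t^2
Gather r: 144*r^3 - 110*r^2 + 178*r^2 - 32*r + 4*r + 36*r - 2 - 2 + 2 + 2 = 144*r^3 + 68*r^2 + 8*r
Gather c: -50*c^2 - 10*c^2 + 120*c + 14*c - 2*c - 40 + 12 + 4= -60*c^2 + 132*c - 24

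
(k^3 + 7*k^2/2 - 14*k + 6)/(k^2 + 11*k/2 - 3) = k - 2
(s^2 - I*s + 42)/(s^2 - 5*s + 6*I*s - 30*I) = (s - 7*I)/(s - 5)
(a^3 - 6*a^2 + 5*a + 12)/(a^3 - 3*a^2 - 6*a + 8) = (a^2 - 2*a - 3)/(a^2 + a - 2)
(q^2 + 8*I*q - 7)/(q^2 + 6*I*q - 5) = (q + 7*I)/(q + 5*I)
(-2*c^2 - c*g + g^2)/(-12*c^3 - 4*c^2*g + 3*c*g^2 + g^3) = (c + g)/(6*c^2 + 5*c*g + g^2)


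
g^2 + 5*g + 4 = (g + 1)*(g + 4)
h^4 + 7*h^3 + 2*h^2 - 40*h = h*(h - 2)*(h + 4)*(h + 5)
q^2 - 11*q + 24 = (q - 8)*(q - 3)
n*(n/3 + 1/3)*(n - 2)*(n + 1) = n^4/3 - n^2 - 2*n/3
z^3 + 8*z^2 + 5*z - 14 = (z - 1)*(z + 2)*(z + 7)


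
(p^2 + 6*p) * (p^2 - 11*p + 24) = p^4 - 5*p^3 - 42*p^2 + 144*p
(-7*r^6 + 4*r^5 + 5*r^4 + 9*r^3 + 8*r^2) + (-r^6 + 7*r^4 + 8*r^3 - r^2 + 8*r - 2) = -8*r^6 + 4*r^5 + 12*r^4 + 17*r^3 + 7*r^2 + 8*r - 2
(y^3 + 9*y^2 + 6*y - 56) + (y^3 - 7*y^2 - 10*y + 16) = 2*y^3 + 2*y^2 - 4*y - 40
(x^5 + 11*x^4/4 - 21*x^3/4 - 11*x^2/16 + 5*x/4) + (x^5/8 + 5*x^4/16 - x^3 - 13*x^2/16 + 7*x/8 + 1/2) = 9*x^5/8 + 49*x^4/16 - 25*x^3/4 - 3*x^2/2 + 17*x/8 + 1/2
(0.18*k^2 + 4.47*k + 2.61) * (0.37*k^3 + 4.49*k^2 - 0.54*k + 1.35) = 0.0666*k^5 + 2.4621*k^4 + 20.9388*k^3 + 9.5481*k^2 + 4.6251*k + 3.5235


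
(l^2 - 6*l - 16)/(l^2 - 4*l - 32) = (l + 2)/(l + 4)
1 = 1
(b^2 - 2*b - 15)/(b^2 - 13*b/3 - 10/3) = 3*(b + 3)/(3*b + 2)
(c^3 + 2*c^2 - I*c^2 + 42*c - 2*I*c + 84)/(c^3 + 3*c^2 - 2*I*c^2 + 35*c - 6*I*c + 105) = (c^2 + c*(2 + 6*I) + 12*I)/(c^2 + c*(3 + 5*I) + 15*I)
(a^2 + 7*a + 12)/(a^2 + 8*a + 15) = (a + 4)/(a + 5)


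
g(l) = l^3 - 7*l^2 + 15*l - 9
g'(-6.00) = 207.00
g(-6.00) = -567.00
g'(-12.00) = 615.00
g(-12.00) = -2925.00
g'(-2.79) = 77.41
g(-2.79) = -127.06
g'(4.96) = 19.36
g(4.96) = 15.21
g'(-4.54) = 140.39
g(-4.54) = -314.96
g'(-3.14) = 88.54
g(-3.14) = -156.08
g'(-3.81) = 111.89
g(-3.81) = -223.07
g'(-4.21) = 127.11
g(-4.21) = -270.84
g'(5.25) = 24.19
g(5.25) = 21.52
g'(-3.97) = 117.86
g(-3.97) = -241.45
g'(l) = 3*l^2 - 14*l + 15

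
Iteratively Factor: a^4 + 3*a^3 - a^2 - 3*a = (a + 3)*(a^3 - a) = a*(a + 3)*(a^2 - 1) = a*(a + 1)*(a + 3)*(a - 1)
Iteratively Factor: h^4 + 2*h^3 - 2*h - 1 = (h + 1)*(h^3 + h^2 - h - 1) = (h + 1)^2*(h^2 - 1) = (h + 1)^3*(h - 1)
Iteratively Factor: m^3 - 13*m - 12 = (m - 4)*(m^2 + 4*m + 3) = (m - 4)*(m + 1)*(m + 3)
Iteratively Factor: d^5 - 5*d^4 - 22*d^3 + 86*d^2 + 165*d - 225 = (d - 5)*(d^4 - 22*d^2 - 24*d + 45) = (d - 5)^2*(d^3 + 5*d^2 + 3*d - 9) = (d - 5)^2*(d + 3)*(d^2 + 2*d - 3) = (d - 5)^2*(d + 3)^2*(d - 1)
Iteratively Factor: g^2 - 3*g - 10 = (g + 2)*(g - 5)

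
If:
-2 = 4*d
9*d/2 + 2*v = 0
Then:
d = -1/2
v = 9/8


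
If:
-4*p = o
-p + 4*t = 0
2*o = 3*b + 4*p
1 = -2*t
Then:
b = 8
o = 8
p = -2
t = -1/2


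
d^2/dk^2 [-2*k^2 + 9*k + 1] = -4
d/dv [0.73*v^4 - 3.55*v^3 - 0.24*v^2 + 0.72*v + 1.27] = 2.92*v^3 - 10.65*v^2 - 0.48*v + 0.72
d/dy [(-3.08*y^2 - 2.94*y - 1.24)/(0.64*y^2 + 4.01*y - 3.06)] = (-10.4692*y^2 + 20.4368*y + 13.9688)/(0.4096*y^4 + 5.1328*y^3 + 12.1633*y^2 - 24.5412*y + 9.3636)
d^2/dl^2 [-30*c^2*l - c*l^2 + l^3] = -2*c + 6*l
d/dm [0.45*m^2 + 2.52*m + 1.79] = 0.9*m + 2.52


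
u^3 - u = u*(u - 1)*(u + 1)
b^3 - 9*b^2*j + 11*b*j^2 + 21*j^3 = (b - 7*j)*(b - 3*j)*(b + j)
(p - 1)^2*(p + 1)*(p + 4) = p^4 + 3*p^3 - 5*p^2 - 3*p + 4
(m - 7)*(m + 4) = m^2 - 3*m - 28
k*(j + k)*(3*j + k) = 3*j^2*k + 4*j*k^2 + k^3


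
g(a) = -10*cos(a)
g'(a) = 10*sin(a)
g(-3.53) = 9.26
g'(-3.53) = 3.79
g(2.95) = 9.82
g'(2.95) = 1.90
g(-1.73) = 1.59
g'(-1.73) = -9.87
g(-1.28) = -2.87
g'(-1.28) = -9.58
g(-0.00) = -10.00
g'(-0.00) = 0.00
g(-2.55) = 8.30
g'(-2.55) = -5.58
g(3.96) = 6.83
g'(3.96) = -7.30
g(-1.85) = 2.76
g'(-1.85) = -9.61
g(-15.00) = 7.60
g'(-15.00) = -6.50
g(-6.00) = -9.60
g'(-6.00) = 2.79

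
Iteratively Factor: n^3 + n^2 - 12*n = (n + 4)*(n^2 - 3*n) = (n - 3)*(n + 4)*(n)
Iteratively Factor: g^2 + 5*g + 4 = (g + 1)*(g + 4)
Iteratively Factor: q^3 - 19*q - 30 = (q - 5)*(q^2 + 5*q + 6) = (q - 5)*(q + 2)*(q + 3)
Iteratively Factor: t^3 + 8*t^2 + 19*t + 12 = (t + 3)*(t^2 + 5*t + 4) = (t + 3)*(t + 4)*(t + 1)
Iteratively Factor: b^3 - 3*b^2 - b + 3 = (b - 1)*(b^2 - 2*b - 3) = (b - 1)*(b + 1)*(b - 3)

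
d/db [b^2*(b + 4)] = b*(3*b + 8)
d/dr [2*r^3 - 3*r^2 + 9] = 6*r*(r - 1)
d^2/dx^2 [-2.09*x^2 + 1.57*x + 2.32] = -4.18000000000000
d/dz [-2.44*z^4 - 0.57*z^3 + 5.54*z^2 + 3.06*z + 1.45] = -9.76*z^3 - 1.71*z^2 + 11.08*z + 3.06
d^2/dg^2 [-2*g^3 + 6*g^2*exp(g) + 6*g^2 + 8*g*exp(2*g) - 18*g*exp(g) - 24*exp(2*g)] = 6*g^2*exp(g) + 32*g*exp(2*g) + 6*g*exp(g) - 12*g - 64*exp(2*g) - 24*exp(g) + 12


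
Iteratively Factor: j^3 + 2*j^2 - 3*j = (j + 3)*(j^2 - j) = (j - 1)*(j + 3)*(j)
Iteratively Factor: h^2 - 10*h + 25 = (h - 5)*(h - 5)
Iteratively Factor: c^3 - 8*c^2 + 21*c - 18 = (c - 2)*(c^2 - 6*c + 9) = (c - 3)*(c - 2)*(c - 3)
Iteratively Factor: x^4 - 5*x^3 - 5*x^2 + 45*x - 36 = (x + 3)*(x^3 - 8*x^2 + 19*x - 12) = (x - 4)*(x + 3)*(x^2 - 4*x + 3) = (x - 4)*(x - 3)*(x + 3)*(x - 1)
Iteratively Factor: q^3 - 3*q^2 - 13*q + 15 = (q - 5)*(q^2 + 2*q - 3) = (q - 5)*(q - 1)*(q + 3)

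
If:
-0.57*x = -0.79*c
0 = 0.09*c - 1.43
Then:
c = 15.89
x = 22.02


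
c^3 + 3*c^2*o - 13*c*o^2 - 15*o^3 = (c - 3*o)*(c + o)*(c + 5*o)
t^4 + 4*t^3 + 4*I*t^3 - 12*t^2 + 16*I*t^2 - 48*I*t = t*(t - 2)*(t + 6)*(t + 4*I)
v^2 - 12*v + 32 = (v - 8)*(v - 4)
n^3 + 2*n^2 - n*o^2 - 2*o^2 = (n + 2)*(n - o)*(n + o)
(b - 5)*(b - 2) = b^2 - 7*b + 10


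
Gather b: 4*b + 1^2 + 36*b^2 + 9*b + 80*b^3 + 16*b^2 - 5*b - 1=80*b^3 + 52*b^2 + 8*b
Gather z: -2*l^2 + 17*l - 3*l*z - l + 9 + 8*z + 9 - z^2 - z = -2*l^2 + 16*l - z^2 + z*(7 - 3*l) + 18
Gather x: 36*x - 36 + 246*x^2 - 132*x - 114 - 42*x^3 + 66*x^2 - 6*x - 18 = -42*x^3 + 312*x^2 - 102*x - 168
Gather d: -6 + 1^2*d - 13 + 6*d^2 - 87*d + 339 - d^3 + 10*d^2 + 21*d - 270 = -d^3 + 16*d^2 - 65*d + 50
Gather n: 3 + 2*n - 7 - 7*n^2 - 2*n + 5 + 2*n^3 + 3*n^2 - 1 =2*n^3 - 4*n^2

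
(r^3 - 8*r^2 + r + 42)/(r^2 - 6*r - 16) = (r^2 - 10*r + 21)/(r - 8)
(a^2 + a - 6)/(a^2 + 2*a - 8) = (a + 3)/(a + 4)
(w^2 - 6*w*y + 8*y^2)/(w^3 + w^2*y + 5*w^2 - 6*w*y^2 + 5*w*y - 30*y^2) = (w - 4*y)/(w^2 + 3*w*y + 5*w + 15*y)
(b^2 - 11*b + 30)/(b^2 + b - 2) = (b^2 - 11*b + 30)/(b^2 + b - 2)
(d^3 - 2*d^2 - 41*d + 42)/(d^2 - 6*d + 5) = (d^2 - d - 42)/(d - 5)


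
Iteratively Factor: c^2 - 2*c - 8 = (c + 2)*(c - 4)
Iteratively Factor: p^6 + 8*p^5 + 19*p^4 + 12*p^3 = (p)*(p^5 + 8*p^4 + 19*p^3 + 12*p^2) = p*(p + 4)*(p^4 + 4*p^3 + 3*p^2) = p^2*(p + 4)*(p^3 + 4*p^2 + 3*p) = p^3*(p + 4)*(p^2 + 4*p + 3) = p^3*(p + 1)*(p + 4)*(p + 3)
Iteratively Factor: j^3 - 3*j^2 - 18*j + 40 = (j - 2)*(j^2 - j - 20) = (j - 2)*(j + 4)*(j - 5)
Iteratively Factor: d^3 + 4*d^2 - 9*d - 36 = (d - 3)*(d^2 + 7*d + 12) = (d - 3)*(d + 3)*(d + 4)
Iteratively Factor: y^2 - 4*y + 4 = (y - 2)*(y - 2)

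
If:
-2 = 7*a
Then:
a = -2/7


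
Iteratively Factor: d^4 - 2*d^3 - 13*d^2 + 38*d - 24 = (d - 1)*(d^3 - d^2 - 14*d + 24) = (d - 2)*(d - 1)*(d^2 + d - 12) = (d - 2)*(d - 1)*(d + 4)*(d - 3)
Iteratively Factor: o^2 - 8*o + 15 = (o - 3)*(o - 5)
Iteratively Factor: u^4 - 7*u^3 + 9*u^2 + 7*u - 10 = (u - 1)*(u^3 - 6*u^2 + 3*u + 10) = (u - 1)*(u + 1)*(u^2 - 7*u + 10) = (u - 2)*(u - 1)*(u + 1)*(u - 5)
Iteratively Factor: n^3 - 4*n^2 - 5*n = (n)*(n^2 - 4*n - 5) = n*(n - 5)*(n + 1)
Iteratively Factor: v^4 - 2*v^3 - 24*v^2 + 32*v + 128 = (v + 2)*(v^3 - 4*v^2 - 16*v + 64) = (v - 4)*(v + 2)*(v^2 - 16) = (v - 4)*(v + 2)*(v + 4)*(v - 4)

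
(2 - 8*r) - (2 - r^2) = r^2 - 8*r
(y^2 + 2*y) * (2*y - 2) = 2*y^3 + 2*y^2 - 4*y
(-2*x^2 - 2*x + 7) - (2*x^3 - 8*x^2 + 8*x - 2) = -2*x^3 + 6*x^2 - 10*x + 9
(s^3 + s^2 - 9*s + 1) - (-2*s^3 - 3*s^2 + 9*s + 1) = 3*s^3 + 4*s^2 - 18*s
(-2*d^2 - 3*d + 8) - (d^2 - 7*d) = -3*d^2 + 4*d + 8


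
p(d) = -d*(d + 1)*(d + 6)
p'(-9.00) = -123.00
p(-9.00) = 216.00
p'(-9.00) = -123.00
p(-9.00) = 216.00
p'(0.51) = -13.92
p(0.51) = -5.01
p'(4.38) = -124.87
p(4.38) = -244.60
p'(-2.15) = 10.23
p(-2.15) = -9.52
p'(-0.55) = 0.79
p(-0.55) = 1.35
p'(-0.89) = 4.08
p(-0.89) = 0.50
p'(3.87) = -105.11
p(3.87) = -186.02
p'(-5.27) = -15.54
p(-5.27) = -16.43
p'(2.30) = -54.07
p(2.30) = -63.00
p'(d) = -d*(d + 1) - d*(d + 6) - (d + 1)*(d + 6)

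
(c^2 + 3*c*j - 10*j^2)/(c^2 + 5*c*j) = (c - 2*j)/c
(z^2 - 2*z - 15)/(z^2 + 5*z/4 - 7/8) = 8*(z^2 - 2*z - 15)/(8*z^2 + 10*z - 7)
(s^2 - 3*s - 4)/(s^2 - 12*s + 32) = (s + 1)/(s - 8)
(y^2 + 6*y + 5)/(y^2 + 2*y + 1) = (y + 5)/(y + 1)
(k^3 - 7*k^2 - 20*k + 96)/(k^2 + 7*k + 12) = (k^2 - 11*k + 24)/(k + 3)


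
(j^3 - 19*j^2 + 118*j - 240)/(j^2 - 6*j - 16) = (j^2 - 11*j + 30)/(j + 2)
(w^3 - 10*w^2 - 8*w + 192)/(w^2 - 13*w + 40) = (w^2 - 2*w - 24)/(w - 5)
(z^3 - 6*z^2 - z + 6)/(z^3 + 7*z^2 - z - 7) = (z - 6)/(z + 7)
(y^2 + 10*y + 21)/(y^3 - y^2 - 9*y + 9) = (y + 7)/(y^2 - 4*y + 3)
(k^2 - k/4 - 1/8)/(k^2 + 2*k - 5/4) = (4*k + 1)/(2*(2*k + 5))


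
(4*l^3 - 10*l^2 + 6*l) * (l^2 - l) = 4*l^5 - 14*l^4 + 16*l^3 - 6*l^2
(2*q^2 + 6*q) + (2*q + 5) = 2*q^2 + 8*q + 5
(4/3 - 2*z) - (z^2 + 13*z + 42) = -z^2 - 15*z - 122/3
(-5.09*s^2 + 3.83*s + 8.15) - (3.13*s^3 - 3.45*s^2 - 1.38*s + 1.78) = -3.13*s^3 - 1.64*s^2 + 5.21*s + 6.37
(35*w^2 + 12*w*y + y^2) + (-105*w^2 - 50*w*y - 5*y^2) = -70*w^2 - 38*w*y - 4*y^2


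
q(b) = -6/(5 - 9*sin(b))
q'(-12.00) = -1561.22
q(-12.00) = -35.12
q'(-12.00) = -1561.22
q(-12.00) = -35.12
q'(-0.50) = -0.55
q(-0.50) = -0.64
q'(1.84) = 1.06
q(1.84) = 1.63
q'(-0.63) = -0.41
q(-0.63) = -0.58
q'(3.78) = 0.40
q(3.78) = -0.58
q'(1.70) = 0.45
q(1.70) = 1.53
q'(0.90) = -7.99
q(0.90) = 2.93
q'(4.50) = 0.06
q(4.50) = -0.43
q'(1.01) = -4.18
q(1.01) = 2.29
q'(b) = -54*cos(b)/(5 - 9*sin(b))^2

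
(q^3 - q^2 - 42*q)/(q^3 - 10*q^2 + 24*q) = (q^2 - q - 42)/(q^2 - 10*q + 24)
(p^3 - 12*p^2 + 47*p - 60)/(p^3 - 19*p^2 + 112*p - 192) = (p^2 - 9*p + 20)/(p^2 - 16*p + 64)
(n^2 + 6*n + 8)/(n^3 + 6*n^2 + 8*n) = 1/n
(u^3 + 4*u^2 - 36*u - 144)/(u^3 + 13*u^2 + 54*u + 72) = (u - 6)/(u + 3)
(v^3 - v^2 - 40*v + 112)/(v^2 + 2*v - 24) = (v^2 + 3*v - 28)/(v + 6)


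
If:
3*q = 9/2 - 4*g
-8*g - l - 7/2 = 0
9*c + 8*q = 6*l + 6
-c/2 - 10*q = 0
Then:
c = -345/52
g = 729/832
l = -1093/104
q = 69/208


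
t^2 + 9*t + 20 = (t + 4)*(t + 5)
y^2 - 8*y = y*(y - 8)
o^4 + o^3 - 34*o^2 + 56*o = o*(o - 4)*(o - 2)*(o + 7)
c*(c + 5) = c^2 + 5*c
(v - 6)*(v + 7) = v^2 + v - 42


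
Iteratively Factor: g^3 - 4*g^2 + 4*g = (g - 2)*(g^2 - 2*g) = (g - 2)^2*(g)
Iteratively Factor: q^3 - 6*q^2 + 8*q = (q - 2)*(q^2 - 4*q) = (q - 4)*(q - 2)*(q)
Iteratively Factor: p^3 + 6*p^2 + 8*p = (p + 2)*(p^2 + 4*p) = (p + 2)*(p + 4)*(p)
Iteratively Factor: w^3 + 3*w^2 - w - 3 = (w + 1)*(w^2 + 2*w - 3) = (w - 1)*(w + 1)*(w + 3)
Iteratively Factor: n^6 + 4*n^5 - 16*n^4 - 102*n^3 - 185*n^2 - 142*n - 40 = (n + 2)*(n^5 + 2*n^4 - 20*n^3 - 62*n^2 - 61*n - 20) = (n - 5)*(n + 2)*(n^4 + 7*n^3 + 15*n^2 + 13*n + 4) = (n - 5)*(n + 1)*(n + 2)*(n^3 + 6*n^2 + 9*n + 4) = (n - 5)*(n + 1)^2*(n + 2)*(n^2 + 5*n + 4) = (n - 5)*(n + 1)^3*(n + 2)*(n + 4)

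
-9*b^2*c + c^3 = c*(-3*b + c)*(3*b + c)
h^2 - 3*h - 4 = (h - 4)*(h + 1)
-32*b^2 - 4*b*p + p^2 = (-8*b + p)*(4*b + p)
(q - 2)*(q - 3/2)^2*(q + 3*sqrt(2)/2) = q^4 - 5*q^3 + 3*sqrt(2)*q^3/2 - 15*sqrt(2)*q^2/2 + 33*q^2/4 - 9*q/2 + 99*sqrt(2)*q/8 - 27*sqrt(2)/4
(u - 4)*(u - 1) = u^2 - 5*u + 4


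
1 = 1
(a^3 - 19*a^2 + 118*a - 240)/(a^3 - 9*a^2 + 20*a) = (a^2 - 14*a + 48)/(a*(a - 4))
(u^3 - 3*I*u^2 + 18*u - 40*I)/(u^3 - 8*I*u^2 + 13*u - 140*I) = (u - 2*I)/(u - 7*I)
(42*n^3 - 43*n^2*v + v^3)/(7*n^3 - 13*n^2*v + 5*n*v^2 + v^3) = (-6*n + v)/(-n + v)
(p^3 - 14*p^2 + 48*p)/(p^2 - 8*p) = p - 6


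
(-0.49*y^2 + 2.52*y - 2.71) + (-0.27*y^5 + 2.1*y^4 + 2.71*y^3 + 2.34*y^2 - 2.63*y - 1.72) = -0.27*y^5 + 2.1*y^4 + 2.71*y^3 + 1.85*y^2 - 0.11*y - 4.43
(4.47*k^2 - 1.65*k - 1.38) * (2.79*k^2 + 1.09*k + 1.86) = 12.4713*k^4 + 0.268800000000001*k^3 + 2.6655*k^2 - 4.5732*k - 2.5668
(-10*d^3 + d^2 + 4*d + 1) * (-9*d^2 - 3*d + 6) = 90*d^5 + 21*d^4 - 99*d^3 - 15*d^2 + 21*d + 6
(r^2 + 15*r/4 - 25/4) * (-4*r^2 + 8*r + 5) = -4*r^4 - 7*r^3 + 60*r^2 - 125*r/4 - 125/4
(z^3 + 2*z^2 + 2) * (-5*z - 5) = -5*z^4 - 15*z^3 - 10*z^2 - 10*z - 10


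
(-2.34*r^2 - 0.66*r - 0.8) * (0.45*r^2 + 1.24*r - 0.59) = -1.053*r^4 - 3.1986*r^3 + 0.2022*r^2 - 0.6026*r + 0.472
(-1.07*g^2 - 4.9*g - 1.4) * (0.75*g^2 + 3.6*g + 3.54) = -0.8025*g^4 - 7.527*g^3 - 22.4778*g^2 - 22.386*g - 4.956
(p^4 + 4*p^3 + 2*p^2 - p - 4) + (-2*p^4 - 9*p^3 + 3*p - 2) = -p^4 - 5*p^3 + 2*p^2 + 2*p - 6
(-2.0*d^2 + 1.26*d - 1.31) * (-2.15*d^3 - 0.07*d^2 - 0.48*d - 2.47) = 4.3*d^5 - 2.569*d^4 + 3.6883*d^3 + 4.4269*d^2 - 2.4834*d + 3.2357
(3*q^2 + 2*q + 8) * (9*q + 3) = 27*q^3 + 27*q^2 + 78*q + 24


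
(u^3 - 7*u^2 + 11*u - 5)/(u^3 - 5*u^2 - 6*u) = (-u^3 + 7*u^2 - 11*u + 5)/(u*(-u^2 + 5*u + 6))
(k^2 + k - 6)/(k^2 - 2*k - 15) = (k - 2)/(k - 5)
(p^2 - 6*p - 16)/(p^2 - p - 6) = (p - 8)/(p - 3)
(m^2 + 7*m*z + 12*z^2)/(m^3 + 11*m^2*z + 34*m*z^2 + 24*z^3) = (m + 3*z)/(m^2 + 7*m*z + 6*z^2)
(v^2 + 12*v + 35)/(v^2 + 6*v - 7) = (v + 5)/(v - 1)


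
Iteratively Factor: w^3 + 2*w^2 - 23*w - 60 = (w - 5)*(w^2 + 7*w + 12) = (w - 5)*(w + 4)*(w + 3)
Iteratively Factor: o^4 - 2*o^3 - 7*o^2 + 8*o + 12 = (o + 2)*(o^3 - 4*o^2 + o + 6) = (o + 1)*(o + 2)*(o^2 - 5*o + 6) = (o - 2)*(o + 1)*(o + 2)*(o - 3)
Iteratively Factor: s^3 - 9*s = (s)*(s^2 - 9) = s*(s - 3)*(s + 3)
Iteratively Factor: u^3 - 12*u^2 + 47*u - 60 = (u - 4)*(u^2 - 8*u + 15) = (u - 5)*(u - 4)*(u - 3)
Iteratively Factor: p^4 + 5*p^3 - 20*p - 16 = (p - 2)*(p^3 + 7*p^2 + 14*p + 8) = (p - 2)*(p + 1)*(p^2 + 6*p + 8) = (p - 2)*(p + 1)*(p + 4)*(p + 2)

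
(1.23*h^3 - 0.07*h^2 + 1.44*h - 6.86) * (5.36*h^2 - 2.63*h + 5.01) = 6.5928*h^5 - 3.6101*h^4 + 14.0648*h^3 - 40.9075*h^2 + 25.2562*h - 34.3686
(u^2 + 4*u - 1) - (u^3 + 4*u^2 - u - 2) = -u^3 - 3*u^2 + 5*u + 1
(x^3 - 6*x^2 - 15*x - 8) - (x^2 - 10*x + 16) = x^3 - 7*x^2 - 5*x - 24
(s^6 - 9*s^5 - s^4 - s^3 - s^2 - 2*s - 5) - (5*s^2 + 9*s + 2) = s^6 - 9*s^5 - s^4 - s^3 - 6*s^2 - 11*s - 7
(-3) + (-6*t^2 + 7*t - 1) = -6*t^2 + 7*t - 4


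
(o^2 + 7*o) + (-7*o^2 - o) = -6*o^2 + 6*o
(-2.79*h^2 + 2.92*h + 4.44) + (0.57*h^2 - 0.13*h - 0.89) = -2.22*h^2 + 2.79*h + 3.55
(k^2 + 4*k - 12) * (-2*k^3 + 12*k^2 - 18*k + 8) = -2*k^5 + 4*k^4 + 54*k^3 - 208*k^2 + 248*k - 96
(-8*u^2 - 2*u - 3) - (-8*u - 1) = -8*u^2 + 6*u - 2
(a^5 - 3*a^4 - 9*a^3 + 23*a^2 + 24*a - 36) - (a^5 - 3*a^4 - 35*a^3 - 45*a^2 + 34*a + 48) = 26*a^3 + 68*a^2 - 10*a - 84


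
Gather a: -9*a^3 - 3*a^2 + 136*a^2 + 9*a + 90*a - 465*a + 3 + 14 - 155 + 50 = -9*a^3 + 133*a^2 - 366*a - 88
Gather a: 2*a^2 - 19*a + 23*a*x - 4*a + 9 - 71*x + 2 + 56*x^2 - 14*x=2*a^2 + a*(23*x - 23) + 56*x^2 - 85*x + 11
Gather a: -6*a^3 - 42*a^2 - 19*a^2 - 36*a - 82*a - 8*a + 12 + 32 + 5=-6*a^3 - 61*a^2 - 126*a + 49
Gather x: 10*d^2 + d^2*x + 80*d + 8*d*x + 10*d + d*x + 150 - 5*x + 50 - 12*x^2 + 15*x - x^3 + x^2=10*d^2 + 90*d - x^3 - 11*x^2 + x*(d^2 + 9*d + 10) + 200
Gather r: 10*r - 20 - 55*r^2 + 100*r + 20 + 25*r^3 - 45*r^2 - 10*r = 25*r^3 - 100*r^2 + 100*r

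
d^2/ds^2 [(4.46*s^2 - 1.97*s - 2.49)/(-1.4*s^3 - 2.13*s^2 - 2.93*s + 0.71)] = (-17.4832*s^6 + 23.1672*s^5 + 203.58156*s^4 + 114.119854*s^3 + 112.094178*s^2 + 125.964792*s + 53.983866)/(2.744*s^9 + 12.5244*s^8 + 36.28338*s^7 + 57.912357*s^6 + 63.232611*s^5 + 27.719394*s^4 + 0.684743000000005*s^3 - 15.064638*s^2 + 4.431039*s - 0.357911)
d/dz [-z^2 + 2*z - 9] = 2 - 2*z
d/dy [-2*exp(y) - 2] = -2*exp(y)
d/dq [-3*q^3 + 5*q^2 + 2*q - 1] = -9*q^2 + 10*q + 2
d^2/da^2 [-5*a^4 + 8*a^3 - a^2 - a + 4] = -60*a^2 + 48*a - 2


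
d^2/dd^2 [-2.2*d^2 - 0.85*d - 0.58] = -4.40000000000000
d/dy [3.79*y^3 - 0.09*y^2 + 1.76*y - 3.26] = 11.37*y^2 - 0.18*y + 1.76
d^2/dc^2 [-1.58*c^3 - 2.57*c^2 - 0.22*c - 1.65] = -9.48*c - 5.14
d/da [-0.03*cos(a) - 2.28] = 0.03*sin(a)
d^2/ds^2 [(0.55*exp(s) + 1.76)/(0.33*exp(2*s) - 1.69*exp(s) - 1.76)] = (0.059895*exp(4*s) + 1.073391*exp(3*s) - 1.028016*exp(2*s) + 7.479648*exp(s) - 3.531264)*exp(s)/(0.035937*exp(6*s) - 0.552123*exp(5*s) + 2.252547*exp(4*s) + 1.062503*exp(3*s) - 12.013584*exp(2*s) - 15.704832*exp(s) - 5.451776)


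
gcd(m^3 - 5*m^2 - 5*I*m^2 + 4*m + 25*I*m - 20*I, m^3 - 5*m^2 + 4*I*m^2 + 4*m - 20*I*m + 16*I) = m^2 - 5*m + 4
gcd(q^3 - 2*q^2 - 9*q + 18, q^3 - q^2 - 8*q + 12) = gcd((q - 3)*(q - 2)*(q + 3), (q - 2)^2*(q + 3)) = q^2 + q - 6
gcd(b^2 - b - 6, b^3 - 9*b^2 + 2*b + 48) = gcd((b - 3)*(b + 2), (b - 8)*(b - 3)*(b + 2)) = b^2 - b - 6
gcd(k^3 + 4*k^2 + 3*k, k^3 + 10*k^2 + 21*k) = k^2 + 3*k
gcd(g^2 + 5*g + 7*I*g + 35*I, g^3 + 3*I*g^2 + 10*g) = 1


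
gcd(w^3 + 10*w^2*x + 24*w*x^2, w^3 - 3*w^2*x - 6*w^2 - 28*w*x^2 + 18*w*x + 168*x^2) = w + 4*x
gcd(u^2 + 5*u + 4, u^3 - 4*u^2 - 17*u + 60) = u + 4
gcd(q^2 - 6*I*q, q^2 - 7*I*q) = q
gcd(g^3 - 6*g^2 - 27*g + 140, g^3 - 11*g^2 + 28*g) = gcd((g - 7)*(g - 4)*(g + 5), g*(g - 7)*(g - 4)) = g^2 - 11*g + 28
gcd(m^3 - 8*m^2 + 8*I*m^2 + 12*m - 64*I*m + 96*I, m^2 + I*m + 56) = m + 8*I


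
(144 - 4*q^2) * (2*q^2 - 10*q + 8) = -8*q^4 + 40*q^3 + 256*q^2 - 1440*q + 1152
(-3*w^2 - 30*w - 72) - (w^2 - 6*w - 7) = -4*w^2 - 24*w - 65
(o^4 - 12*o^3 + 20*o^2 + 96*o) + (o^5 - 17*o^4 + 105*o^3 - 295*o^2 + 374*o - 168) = o^5 - 16*o^4 + 93*o^3 - 275*o^2 + 470*o - 168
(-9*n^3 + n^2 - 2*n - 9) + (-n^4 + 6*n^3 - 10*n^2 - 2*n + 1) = -n^4 - 3*n^3 - 9*n^2 - 4*n - 8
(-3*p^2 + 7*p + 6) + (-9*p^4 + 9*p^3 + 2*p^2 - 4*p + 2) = -9*p^4 + 9*p^3 - p^2 + 3*p + 8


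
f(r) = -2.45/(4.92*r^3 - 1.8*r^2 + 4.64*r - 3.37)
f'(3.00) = 0.02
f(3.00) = -0.02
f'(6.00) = 0.00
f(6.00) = -0.00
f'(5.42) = 0.00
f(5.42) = -0.00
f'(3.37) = 0.01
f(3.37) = -0.01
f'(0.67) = 128.71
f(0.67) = -5.97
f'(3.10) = 0.02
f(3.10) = -0.02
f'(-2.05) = 0.05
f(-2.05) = 0.04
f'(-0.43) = 0.59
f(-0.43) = 0.40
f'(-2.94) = 0.01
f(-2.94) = 0.02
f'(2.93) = 0.02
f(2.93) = -0.02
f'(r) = -2.45*(-14.76*r^2 + 3.6*r - 4.64)/(4.92*r^3 - 1.8*r^2 + 4.64*r - 3.37)^2 = (36.162*r^2 - 8.82*r + 11.368)/(4.92*r^3 - 1.8*r^2 + 4.64*r - 3.37)^2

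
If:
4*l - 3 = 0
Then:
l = 3/4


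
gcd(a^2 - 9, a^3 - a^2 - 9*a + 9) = a^2 - 9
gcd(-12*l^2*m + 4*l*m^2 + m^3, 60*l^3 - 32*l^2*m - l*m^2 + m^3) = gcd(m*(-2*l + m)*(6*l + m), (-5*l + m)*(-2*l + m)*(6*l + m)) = 12*l^2 - 4*l*m - m^2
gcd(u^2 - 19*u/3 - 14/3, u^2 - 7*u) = u - 7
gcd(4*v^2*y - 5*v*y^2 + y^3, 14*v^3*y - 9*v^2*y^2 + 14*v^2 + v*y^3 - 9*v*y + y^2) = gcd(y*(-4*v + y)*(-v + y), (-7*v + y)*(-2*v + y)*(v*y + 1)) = 1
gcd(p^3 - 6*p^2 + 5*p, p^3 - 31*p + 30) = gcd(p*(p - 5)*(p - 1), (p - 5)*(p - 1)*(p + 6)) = p^2 - 6*p + 5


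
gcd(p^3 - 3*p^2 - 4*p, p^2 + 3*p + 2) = p + 1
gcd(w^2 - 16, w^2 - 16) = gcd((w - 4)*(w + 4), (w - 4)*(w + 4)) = w^2 - 16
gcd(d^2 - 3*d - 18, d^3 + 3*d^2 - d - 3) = d + 3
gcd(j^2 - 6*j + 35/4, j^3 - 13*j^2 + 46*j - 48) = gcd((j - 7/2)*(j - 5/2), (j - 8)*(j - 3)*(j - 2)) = 1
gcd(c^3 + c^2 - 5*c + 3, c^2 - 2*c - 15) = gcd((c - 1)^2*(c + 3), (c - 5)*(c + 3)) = c + 3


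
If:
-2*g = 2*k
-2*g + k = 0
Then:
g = 0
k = 0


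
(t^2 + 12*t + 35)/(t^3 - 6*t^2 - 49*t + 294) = (t + 5)/(t^2 - 13*t + 42)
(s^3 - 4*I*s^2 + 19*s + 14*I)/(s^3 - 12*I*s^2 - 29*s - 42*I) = (s + 2*I)/(s - 6*I)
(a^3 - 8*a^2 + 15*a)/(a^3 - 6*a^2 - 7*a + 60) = a*(a - 3)/(a^2 - a - 12)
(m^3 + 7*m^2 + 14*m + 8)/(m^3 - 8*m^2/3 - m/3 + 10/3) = 3*(m^2 + 6*m + 8)/(3*m^2 - 11*m + 10)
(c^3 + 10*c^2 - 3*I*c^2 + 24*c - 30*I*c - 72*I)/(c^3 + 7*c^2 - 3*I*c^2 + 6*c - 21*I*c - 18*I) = (c + 4)/(c + 1)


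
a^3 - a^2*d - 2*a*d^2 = a*(a - 2*d)*(a + d)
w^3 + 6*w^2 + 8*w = w*(w + 2)*(w + 4)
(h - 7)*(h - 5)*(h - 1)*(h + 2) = h^4 - 11*h^3 + 21*h^2 + 59*h - 70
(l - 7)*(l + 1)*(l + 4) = l^3 - 2*l^2 - 31*l - 28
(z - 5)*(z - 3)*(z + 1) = z^3 - 7*z^2 + 7*z + 15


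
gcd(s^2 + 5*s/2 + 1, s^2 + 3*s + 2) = s + 2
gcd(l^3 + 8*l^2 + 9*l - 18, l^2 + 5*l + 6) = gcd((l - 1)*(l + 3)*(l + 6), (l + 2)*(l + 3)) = l + 3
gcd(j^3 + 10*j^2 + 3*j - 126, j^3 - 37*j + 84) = j^2 + 4*j - 21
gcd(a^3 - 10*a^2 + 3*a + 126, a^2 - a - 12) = a + 3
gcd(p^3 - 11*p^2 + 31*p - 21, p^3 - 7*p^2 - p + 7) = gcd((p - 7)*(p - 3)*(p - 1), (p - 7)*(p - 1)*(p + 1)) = p^2 - 8*p + 7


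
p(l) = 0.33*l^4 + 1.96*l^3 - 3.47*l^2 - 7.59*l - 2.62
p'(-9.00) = -431.13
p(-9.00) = 520.91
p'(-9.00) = -431.13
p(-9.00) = 520.91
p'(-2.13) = 21.11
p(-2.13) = -14.34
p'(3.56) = 101.78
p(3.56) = 67.82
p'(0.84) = -8.49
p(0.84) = -10.12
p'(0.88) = -8.24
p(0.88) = -10.45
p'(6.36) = 525.70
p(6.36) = 852.91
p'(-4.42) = 23.98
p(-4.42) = -80.16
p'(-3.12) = 31.21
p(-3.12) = -40.98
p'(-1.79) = 16.10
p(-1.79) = -8.01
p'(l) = 1.32*l^3 + 5.88*l^2 - 6.94*l - 7.59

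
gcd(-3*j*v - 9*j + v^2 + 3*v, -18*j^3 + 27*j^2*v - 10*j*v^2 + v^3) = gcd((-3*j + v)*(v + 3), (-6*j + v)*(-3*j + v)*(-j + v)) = -3*j + v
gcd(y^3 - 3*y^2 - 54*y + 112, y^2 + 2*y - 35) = y + 7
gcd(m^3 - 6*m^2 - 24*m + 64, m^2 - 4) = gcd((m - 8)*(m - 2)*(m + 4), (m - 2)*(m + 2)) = m - 2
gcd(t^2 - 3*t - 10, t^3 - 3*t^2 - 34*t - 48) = t + 2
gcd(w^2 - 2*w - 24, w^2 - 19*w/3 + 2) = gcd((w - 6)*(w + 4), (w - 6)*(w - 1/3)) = w - 6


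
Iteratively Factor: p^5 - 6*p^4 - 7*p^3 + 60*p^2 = (p + 3)*(p^4 - 9*p^3 + 20*p^2) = (p - 4)*(p + 3)*(p^3 - 5*p^2) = p*(p - 4)*(p + 3)*(p^2 - 5*p) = p^2*(p - 4)*(p + 3)*(p - 5)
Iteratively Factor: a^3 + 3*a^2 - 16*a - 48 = (a - 4)*(a^2 + 7*a + 12) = (a - 4)*(a + 4)*(a + 3)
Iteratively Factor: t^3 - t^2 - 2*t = (t - 2)*(t^2 + t) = (t - 2)*(t + 1)*(t)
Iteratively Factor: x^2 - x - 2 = (x + 1)*(x - 2)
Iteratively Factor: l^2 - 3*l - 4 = (l - 4)*(l + 1)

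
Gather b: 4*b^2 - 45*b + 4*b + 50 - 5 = 4*b^2 - 41*b + 45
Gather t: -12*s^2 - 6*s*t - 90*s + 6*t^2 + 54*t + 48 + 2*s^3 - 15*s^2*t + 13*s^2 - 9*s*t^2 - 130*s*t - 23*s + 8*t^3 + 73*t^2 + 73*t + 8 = 2*s^3 + s^2 - 113*s + 8*t^3 + t^2*(79 - 9*s) + t*(-15*s^2 - 136*s + 127) + 56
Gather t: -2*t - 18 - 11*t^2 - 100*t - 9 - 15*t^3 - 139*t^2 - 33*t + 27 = -15*t^3 - 150*t^2 - 135*t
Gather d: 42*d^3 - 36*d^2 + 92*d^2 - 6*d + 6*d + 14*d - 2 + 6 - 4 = 42*d^3 + 56*d^2 + 14*d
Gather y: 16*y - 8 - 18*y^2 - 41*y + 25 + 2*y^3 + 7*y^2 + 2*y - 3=2*y^3 - 11*y^2 - 23*y + 14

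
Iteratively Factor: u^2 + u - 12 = (u + 4)*(u - 3)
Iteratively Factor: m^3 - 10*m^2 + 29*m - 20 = (m - 1)*(m^2 - 9*m + 20) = (m - 5)*(m - 1)*(m - 4)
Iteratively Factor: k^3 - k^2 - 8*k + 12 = (k - 2)*(k^2 + k - 6) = (k - 2)^2*(k + 3)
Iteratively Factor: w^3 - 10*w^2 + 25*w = (w - 5)*(w^2 - 5*w) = w*(w - 5)*(w - 5)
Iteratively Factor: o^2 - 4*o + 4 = (o - 2)*(o - 2)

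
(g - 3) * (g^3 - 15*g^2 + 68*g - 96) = g^4 - 18*g^3 + 113*g^2 - 300*g + 288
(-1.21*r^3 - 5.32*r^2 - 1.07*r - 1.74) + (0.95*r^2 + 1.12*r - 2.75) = -1.21*r^3 - 4.37*r^2 + 0.05*r - 4.49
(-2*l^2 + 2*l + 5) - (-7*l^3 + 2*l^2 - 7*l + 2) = 7*l^3 - 4*l^2 + 9*l + 3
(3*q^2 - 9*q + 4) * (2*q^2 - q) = 6*q^4 - 21*q^3 + 17*q^2 - 4*q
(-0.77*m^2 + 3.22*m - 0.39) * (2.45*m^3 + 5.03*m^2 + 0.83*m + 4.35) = -1.8865*m^5 + 4.0159*m^4 + 14.602*m^3 - 2.6386*m^2 + 13.6833*m - 1.6965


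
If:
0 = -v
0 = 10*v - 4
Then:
No Solution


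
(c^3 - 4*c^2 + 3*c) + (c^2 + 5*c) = c^3 - 3*c^2 + 8*c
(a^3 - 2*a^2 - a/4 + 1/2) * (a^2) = a^5 - 2*a^4 - a^3/4 + a^2/2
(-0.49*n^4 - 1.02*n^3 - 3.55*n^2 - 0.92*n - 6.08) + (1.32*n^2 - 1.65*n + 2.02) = -0.49*n^4 - 1.02*n^3 - 2.23*n^2 - 2.57*n - 4.06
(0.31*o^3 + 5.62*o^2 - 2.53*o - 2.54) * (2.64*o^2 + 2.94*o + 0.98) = 0.8184*o^5 + 15.7482*o^4 + 10.1474*o^3 - 8.6362*o^2 - 9.947*o - 2.4892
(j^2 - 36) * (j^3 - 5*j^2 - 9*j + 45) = j^5 - 5*j^4 - 45*j^3 + 225*j^2 + 324*j - 1620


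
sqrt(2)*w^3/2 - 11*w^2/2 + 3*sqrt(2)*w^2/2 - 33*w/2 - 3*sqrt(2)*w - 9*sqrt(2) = (w + 3)*(w - 6*sqrt(2))*(sqrt(2)*w/2 + 1/2)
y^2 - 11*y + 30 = (y - 6)*(y - 5)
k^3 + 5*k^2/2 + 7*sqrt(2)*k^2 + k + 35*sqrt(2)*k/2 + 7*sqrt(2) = (k + 1/2)*(k + 2)*(k + 7*sqrt(2))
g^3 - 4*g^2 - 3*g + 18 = (g - 3)^2*(g + 2)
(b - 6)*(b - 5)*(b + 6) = b^3 - 5*b^2 - 36*b + 180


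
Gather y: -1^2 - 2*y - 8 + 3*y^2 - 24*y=3*y^2 - 26*y - 9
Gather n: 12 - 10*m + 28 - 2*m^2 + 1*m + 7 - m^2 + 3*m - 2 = -3*m^2 - 6*m + 45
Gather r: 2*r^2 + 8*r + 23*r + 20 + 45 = 2*r^2 + 31*r + 65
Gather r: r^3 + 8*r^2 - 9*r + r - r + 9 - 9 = r^3 + 8*r^2 - 9*r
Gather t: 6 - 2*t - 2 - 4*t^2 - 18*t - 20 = -4*t^2 - 20*t - 16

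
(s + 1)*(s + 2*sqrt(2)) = s^2 + s + 2*sqrt(2)*s + 2*sqrt(2)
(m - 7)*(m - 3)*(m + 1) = m^3 - 9*m^2 + 11*m + 21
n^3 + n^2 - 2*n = n*(n - 1)*(n + 2)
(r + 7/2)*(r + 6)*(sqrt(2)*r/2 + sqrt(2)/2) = sqrt(2)*r^3/2 + 21*sqrt(2)*r^2/4 + 61*sqrt(2)*r/4 + 21*sqrt(2)/2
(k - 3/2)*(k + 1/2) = k^2 - k - 3/4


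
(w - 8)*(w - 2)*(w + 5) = w^3 - 5*w^2 - 34*w + 80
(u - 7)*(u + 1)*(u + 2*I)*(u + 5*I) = u^4 - 6*u^3 + 7*I*u^3 - 17*u^2 - 42*I*u^2 + 60*u - 49*I*u + 70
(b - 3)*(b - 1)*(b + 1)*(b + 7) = b^4 + 4*b^3 - 22*b^2 - 4*b + 21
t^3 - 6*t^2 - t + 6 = (t - 6)*(t - 1)*(t + 1)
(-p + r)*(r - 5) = -p*r + 5*p + r^2 - 5*r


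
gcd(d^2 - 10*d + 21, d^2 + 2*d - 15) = d - 3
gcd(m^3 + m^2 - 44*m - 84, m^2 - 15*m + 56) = m - 7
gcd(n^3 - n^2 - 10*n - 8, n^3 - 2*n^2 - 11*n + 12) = n - 4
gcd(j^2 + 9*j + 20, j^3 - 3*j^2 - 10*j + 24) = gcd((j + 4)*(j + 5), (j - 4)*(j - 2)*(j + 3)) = 1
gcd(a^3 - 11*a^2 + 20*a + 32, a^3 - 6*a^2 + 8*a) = a - 4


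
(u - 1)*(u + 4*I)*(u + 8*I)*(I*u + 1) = I*u^4 - 11*u^3 - I*u^3 + 11*u^2 - 20*I*u^2 - 32*u + 20*I*u + 32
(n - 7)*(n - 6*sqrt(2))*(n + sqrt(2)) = n^3 - 5*sqrt(2)*n^2 - 7*n^2 - 12*n + 35*sqrt(2)*n + 84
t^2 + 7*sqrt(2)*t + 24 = (t + 3*sqrt(2))*(t + 4*sqrt(2))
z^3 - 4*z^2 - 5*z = z*(z - 5)*(z + 1)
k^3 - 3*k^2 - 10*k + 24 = (k - 4)*(k - 2)*(k + 3)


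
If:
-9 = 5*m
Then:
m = -9/5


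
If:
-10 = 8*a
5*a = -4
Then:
No Solution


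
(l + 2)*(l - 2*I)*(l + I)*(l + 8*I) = l^4 + 2*l^3 + 7*I*l^3 + 10*l^2 + 14*I*l^2 + 20*l + 16*I*l + 32*I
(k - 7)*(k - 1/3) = k^2 - 22*k/3 + 7/3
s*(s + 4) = s^2 + 4*s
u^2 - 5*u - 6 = (u - 6)*(u + 1)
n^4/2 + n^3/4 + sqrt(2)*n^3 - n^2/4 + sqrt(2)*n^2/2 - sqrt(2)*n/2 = n*(n/2 + sqrt(2))*(n - 1/2)*(n + 1)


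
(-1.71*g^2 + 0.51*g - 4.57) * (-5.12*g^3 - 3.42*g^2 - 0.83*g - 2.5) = 8.7552*g^5 + 3.237*g^4 + 23.0735*g^3 + 19.4811*g^2 + 2.5181*g + 11.425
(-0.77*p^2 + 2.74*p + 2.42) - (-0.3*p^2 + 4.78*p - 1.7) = -0.47*p^2 - 2.04*p + 4.12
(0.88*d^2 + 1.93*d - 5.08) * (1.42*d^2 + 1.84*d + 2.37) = 1.2496*d^4 + 4.3598*d^3 - 1.5768*d^2 - 4.7731*d - 12.0396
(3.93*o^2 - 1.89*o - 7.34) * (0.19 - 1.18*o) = -4.6374*o^3 + 2.9769*o^2 + 8.3021*o - 1.3946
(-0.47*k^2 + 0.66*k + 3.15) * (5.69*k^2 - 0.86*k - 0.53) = -2.6743*k^4 + 4.1596*k^3 + 17.605*k^2 - 3.0588*k - 1.6695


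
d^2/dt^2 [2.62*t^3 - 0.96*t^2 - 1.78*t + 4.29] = 15.72*t - 1.92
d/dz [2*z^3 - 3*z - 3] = 6*z^2 - 3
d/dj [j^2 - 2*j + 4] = 2*j - 2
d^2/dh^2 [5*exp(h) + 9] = 5*exp(h)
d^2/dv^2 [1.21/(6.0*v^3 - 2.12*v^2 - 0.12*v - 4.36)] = ((5.1304 - 43.56*v)*(-6.0*v^3 + 2.12*v^2 + 0.12*v + 4.36) - 1.21*(-36.0*v^2 + 8.48*v + 0.24)*(-18.0*v^2 + 4.24*v + 0.12))/(-6.0*v^3 + 2.12*v^2 + 0.12*v + 4.36)^3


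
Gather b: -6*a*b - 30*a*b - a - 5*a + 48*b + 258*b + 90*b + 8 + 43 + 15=-6*a + b*(396 - 36*a) + 66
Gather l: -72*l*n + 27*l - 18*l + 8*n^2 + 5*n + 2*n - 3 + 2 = l*(9 - 72*n) + 8*n^2 + 7*n - 1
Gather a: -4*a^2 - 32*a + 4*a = -4*a^2 - 28*a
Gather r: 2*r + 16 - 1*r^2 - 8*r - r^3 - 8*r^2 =-r^3 - 9*r^2 - 6*r + 16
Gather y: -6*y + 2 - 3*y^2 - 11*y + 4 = -3*y^2 - 17*y + 6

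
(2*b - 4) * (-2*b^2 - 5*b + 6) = -4*b^3 - 2*b^2 + 32*b - 24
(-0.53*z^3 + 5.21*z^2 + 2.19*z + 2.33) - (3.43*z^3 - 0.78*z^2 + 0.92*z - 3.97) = -3.96*z^3 + 5.99*z^2 + 1.27*z + 6.3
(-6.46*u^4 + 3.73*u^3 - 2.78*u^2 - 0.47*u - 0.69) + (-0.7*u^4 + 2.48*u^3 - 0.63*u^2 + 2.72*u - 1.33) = -7.16*u^4 + 6.21*u^3 - 3.41*u^2 + 2.25*u - 2.02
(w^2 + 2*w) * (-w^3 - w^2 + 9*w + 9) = -w^5 - 3*w^4 + 7*w^3 + 27*w^2 + 18*w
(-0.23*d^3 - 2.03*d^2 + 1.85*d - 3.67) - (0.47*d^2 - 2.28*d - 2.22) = -0.23*d^3 - 2.5*d^2 + 4.13*d - 1.45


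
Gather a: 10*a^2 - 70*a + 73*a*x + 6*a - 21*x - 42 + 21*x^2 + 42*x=10*a^2 + a*(73*x - 64) + 21*x^2 + 21*x - 42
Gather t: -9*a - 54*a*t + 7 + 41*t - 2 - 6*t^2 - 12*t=-9*a - 6*t^2 + t*(29 - 54*a) + 5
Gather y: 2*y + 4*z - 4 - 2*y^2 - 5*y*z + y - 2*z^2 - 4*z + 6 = -2*y^2 + y*(3 - 5*z) - 2*z^2 + 2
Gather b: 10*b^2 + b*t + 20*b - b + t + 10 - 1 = 10*b^2 + b*(t + 19) + t + 9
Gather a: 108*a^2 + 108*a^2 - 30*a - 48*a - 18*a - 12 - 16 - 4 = 216*a^2 - 96*a - 32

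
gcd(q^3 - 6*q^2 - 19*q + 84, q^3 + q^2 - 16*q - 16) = q + 4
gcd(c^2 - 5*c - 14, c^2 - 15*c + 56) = c - 7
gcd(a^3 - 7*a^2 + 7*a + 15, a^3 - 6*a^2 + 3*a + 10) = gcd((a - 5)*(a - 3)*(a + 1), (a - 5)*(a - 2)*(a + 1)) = a^2 - 4*a - 5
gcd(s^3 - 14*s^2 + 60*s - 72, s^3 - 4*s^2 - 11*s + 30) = s - 2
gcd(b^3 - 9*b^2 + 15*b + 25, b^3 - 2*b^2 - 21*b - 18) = b + 1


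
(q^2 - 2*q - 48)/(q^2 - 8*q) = (q + 6)/q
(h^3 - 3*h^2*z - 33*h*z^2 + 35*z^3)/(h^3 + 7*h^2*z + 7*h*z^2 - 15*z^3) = (h - 7*z)/(h + 3*z)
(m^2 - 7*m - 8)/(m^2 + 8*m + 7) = (m - 8)/(m + 7)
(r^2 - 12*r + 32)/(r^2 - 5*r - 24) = (r - 4)/(r + 3)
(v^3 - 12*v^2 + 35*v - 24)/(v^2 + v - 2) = (v^2 - 11*v + 24)/(v + 2)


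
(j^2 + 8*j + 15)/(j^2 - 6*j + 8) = (j^2 + 8*j + 15)/(j^2 - 6*j + 8)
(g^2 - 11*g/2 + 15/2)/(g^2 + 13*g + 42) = (2*g^2 - 11*g + 15)/(2*(g^2 + 13*g + 42))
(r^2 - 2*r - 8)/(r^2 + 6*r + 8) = (r - 4)/(r + 4)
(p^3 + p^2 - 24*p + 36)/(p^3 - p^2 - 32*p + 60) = (p - 3)/(p - 5)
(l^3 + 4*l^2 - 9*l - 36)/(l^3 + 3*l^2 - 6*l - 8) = (l^2 - 9)/(l^2 - l - 2)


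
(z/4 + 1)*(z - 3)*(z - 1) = z^3/4 - 13*z/4 + 3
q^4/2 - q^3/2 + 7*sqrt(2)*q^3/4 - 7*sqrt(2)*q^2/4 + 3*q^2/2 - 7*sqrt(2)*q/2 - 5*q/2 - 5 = (q/2 + 1/2)*(q - 2)*(q + sqrt(2))*(q + 5*sqrt(2)/2)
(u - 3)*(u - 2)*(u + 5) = u^3 - 19*u + 30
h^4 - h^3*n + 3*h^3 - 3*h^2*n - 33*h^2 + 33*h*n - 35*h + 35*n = (h - 5)*(h + 1)*(h + 7)*(h - n)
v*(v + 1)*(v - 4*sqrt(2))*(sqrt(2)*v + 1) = sqrt(2)*v^4 - 7*v^3 + sqrt(2)*v^3 - 7*v^2 - 4*sqrt(2)*v^2 - 4*sqrt(2)*v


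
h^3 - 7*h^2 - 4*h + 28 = (h - 7)*(h - 2)*(h + 2)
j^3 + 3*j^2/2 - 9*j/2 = j*(j - 3/2)*(j + 3)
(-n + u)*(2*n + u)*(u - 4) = -2*n^2*u + 8*n^2 + n*u^2 - 4*n*u + u^3 - 4*u^2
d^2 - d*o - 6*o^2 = (d - 3*o)*(d + 2*o)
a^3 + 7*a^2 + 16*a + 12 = (a + 2)^2*(a + 3)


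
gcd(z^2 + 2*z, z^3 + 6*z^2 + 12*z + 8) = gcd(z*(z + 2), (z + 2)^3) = z + 2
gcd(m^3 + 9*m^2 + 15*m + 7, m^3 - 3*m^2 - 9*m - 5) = m^2 + 2*m + 1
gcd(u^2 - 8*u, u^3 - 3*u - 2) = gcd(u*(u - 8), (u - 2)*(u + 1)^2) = 1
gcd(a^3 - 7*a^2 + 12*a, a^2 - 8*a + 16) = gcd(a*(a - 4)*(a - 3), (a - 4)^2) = a - 4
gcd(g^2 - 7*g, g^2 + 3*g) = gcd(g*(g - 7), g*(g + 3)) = g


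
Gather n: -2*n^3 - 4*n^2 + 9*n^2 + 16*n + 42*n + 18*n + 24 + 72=-2*n^3 + 5*n^2 + 76*n + 96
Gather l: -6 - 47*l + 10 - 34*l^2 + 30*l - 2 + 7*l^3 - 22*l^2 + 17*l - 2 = 7*l^3 - 56*l^2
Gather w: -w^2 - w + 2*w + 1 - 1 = -w^2 + w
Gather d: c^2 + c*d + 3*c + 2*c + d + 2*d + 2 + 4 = c^2 + 5*c + d*(c + 3) + 6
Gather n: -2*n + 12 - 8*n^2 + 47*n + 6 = -8*n^2 + 45*n + 18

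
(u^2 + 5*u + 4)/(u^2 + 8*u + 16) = (u + 1)/(u + 4)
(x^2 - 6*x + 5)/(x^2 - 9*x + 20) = (x - 1)/(x - 4)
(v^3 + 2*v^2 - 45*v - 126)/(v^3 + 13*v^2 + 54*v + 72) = (v - 7)/(v + 4)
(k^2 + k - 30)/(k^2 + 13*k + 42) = (k - 5)/(k + 7)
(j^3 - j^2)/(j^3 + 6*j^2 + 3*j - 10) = j^2/(j^2 + 7*j + 10)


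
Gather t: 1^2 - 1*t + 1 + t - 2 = 0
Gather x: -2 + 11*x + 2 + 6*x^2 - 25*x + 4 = 6*x^2 - 14*x + 4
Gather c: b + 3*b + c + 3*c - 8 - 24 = 4*b + 4*c - 32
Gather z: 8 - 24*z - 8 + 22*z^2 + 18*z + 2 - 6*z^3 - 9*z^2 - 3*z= -6*z^3 + 13*z^2 - 9*z + 2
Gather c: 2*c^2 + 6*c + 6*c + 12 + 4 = 2*c^2 + 12*c + 16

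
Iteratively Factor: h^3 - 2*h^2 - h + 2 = (h - 2)*(h^2 - 1) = (h - 2)*(h + 1)*(h - 1)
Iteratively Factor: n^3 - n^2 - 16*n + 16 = (n - 4)*(n^2 + 3*n - 4) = (n - 4)*(n - 1)*(n + 4)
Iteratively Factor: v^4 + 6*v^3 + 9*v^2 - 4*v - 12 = (v + 2)*(v^3 + 4*v^2 + v - 6) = (v + 2)*(v + 3)*(v^2 + v - 2) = (v + 2)^2*(v + 3)*(v - 1)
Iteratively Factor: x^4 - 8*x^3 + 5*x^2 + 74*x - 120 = (x - 5)*(x^3 - 3*x^2 - 10*x + 24) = (x - 5)*(x - 2)*(x^2 - x - 12) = (x - 5)*(x - 4)*(x - 2)*(x + 3)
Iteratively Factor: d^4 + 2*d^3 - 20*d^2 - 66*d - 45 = (d - 5)*(d^3 + 7*d^2 + 15*d + 9) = (d - 5)*(d + 3)*(d^2 + 4*d + 3) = (d - 5)*(d + 3)^2*(d + 1)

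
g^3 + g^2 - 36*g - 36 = (g - 6)*(g + 1)*(g + 6)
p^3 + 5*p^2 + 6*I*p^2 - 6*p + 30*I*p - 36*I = (p - 1)*(p + 6)*(p + 6*I)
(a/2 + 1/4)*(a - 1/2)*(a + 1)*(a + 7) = a^4/2 + 4*a^3 + 27*a^2/8 - a - 7/8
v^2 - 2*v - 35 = (v - 7)*(v + 5)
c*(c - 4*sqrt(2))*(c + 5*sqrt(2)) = c^3 + sqrt(2)*c^2 - 40*c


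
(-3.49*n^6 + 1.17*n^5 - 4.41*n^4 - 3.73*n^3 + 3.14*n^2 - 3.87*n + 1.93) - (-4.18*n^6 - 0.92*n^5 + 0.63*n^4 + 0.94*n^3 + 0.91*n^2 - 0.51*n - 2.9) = 0.69*n^6 + 2.09*n^5 - 5.04*n^4 - 4.67*n^3 + 2.23*n^2 - 3.36*n + 4.83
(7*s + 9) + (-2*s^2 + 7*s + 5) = -2*s^2 + 14*s + 14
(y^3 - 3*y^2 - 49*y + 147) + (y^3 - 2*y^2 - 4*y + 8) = 2*y^3 - 5*y^2 - 53*y + 155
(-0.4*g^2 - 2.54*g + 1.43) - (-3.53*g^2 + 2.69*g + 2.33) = 3.13*g^2 - 5.23*g - 0.9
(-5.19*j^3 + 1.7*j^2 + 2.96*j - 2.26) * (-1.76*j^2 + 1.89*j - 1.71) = 9.1344*j^5 - 12.8011*j^4 + 6.8783*j^3 + 6.665*j^2 - 9.333*j + 3.8646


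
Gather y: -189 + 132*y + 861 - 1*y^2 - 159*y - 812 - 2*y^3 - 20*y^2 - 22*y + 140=-2*y^3 - 21*y^2 - 49*y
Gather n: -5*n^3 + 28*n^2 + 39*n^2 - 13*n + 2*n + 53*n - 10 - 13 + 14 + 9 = -5*n^3 + 67*n^2 + 42*n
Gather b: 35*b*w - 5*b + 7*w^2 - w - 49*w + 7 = b*(35*w - 5) + 7*w^2 - 50*w + 7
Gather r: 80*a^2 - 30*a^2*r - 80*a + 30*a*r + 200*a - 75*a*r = 80*a^2 + 120*a + r*(-30*a^2 - 45*a)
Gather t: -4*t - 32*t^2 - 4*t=-32*t^2 - 8*t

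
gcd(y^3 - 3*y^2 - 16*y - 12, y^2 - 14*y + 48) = y - 6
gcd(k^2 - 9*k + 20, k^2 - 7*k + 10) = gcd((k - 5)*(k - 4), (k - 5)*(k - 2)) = k - 5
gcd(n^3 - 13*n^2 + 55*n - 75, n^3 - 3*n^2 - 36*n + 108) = n - 3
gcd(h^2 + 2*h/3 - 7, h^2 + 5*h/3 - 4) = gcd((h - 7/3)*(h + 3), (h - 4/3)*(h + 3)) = h + 3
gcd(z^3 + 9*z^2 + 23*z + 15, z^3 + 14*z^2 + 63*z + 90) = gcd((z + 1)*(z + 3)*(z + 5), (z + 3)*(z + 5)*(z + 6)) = z^2 + 8*z + 15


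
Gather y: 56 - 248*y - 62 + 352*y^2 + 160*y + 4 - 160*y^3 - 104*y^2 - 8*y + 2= -160*y^3 + 248*y^2 - 96*y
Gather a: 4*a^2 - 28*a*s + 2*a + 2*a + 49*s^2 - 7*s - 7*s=4*a^2 + a*(4 - 28*s) + 49*s^2 - 14*s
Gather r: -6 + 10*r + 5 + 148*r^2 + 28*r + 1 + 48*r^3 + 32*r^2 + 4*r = 48*r^3 + 180*r^2 + 42*r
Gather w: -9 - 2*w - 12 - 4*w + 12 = -6*w - 9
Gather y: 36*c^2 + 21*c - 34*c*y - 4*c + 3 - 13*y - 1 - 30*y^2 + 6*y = 36*c^2 + 17*c - 30*y^2 + y*(-34*c - 7) + 2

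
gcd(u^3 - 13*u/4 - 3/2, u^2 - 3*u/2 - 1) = u^2 - 3*u/2 - 1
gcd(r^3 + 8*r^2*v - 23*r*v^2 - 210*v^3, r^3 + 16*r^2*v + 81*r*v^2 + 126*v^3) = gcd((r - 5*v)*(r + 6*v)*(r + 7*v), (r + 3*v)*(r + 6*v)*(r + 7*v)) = r^2 + 13*r*v + 42*v^2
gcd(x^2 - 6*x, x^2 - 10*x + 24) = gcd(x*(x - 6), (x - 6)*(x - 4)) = x - 6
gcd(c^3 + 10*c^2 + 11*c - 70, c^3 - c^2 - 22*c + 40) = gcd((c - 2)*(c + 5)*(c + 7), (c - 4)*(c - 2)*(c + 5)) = c^2 + 3*c - 10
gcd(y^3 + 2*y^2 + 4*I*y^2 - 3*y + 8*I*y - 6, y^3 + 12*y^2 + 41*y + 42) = y + 2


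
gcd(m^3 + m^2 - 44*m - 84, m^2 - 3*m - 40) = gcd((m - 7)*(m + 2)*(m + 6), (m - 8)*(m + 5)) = 1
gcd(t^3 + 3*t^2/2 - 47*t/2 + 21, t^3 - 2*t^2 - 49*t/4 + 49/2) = t - 7/2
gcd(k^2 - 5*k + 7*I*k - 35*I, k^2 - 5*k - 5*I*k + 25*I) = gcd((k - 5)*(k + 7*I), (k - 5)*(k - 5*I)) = k - 5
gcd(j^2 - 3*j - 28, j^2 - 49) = j - 7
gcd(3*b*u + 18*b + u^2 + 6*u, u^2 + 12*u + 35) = 1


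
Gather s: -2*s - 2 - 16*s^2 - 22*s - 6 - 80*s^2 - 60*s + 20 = -96*s^2 - 84*s + 12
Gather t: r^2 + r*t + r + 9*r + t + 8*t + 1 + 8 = r^2 + 10*r + t*(r + 9) + 9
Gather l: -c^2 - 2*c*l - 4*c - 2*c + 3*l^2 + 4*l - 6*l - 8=-c^2 - 6*c + 3*l^2 + l*(-2*c - 2) - 8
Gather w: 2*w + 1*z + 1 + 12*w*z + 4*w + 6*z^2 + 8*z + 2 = w*(12*z + 6) + 6*z^2 + 9*z + 3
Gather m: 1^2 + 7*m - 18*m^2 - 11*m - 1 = -18*m^2 - 4*m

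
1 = 1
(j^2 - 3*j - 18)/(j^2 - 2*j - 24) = (j + 3)/(j + 4)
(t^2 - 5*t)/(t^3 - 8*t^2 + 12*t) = (t - 5)/(t^2 - 8*t + 12)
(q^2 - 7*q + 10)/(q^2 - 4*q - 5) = (q - 2)/(q + 1)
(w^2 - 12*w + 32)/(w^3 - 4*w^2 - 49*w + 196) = (w - 8)/(w^2 - 49)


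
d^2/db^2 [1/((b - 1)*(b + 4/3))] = 6*(9*(b - 1)^2 + 3*(b - 1)*(3*b + 4) + (3*b + 4)^2)/((b - 1)^3*(3*b + 4)^3)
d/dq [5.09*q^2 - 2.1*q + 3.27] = 10.18*q - 2.1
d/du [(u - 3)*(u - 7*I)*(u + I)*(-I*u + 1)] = -4*I*u^3 + u^2*(-15 + 9*I) + u*(30 - 26*I) + 7 + 39*I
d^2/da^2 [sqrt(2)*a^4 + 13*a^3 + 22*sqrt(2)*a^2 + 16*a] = 12*sqrt(2)*a^2 + 78*a + 44*sqrt(2)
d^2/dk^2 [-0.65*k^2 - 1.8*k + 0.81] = -1.30000000000000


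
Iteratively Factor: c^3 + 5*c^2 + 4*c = (c)*(c^2 + 5*c + 4) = c*(c + 1)*(c + 4)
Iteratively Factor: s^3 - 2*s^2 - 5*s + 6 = (s + 2)*(s^2 - 4*s + 3) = (s - 3)*(s + 2)*(s - 1)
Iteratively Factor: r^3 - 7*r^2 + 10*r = (r)*(r^2 - 7*r + 10) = r*(r - 5)*(r - 2)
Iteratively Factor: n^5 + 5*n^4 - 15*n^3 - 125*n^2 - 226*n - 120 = (n + 4)*(n^4 + n^3 - 19*n^2 - 49*n - 30) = (n + 1)*(n + 4)*(n^3 - 19*n - 30) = (n - 5)*(n + 1)*(n + 4)*(n^2 + 5*n + 6) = (n - 5)*(n + 1)*(n + 3)*(n + 4)*(n + 2)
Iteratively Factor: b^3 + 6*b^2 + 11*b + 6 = (b + 3)*(b^2 + 3*b + 2) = (b + 2)*(b + 3)*(b + 1)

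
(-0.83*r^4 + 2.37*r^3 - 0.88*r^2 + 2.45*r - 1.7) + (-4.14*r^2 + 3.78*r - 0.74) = -0.83*r^4 + 2.37*r^3 - 5.02*r^2 + 6.23*r - 2.44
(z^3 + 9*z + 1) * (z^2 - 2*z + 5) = z^5 - 2*z^4 + 14*z^3 - 17*z^2 + 43*z + 5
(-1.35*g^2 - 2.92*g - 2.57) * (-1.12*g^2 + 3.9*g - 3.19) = 1.512*g^4 - 1.9946*g^3 - 4.2031*g^2 - 0.7082*g + 8.1983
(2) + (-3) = -1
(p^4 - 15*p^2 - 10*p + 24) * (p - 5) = p^5 - 5*p^4 - 15*p^3 + 65*p^2 + 74*p - 120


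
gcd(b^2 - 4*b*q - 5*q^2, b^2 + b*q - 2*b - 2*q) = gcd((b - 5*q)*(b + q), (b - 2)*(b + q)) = b + q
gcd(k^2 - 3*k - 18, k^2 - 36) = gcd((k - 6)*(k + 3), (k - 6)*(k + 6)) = k - 6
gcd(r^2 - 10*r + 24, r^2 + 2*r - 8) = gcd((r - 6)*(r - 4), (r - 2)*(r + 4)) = 1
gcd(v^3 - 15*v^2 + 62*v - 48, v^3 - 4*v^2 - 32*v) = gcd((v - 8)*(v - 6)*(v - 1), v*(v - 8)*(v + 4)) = v - 8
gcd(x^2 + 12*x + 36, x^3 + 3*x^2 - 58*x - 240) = x + 6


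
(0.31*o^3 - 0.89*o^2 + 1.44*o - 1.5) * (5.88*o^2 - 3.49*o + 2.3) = 1.8228*o^5 - 6.3151*o^4 + 12.2863*o^3 - 15.8926*o^2 + 8.547*o - 3.45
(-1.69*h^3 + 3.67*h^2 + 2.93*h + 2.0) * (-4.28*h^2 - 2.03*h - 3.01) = 7.2332*h^5 - 12.2769*h^4 - 14.9036*h^3 - 25.5546*h^2 - 12.8793*h - 6.02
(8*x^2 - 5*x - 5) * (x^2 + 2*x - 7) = 8*x^4 + 11*x^3 - 71*x^2 + 25*x + 35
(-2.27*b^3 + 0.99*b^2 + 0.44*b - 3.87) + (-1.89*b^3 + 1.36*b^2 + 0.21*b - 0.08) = -4.16*b^3 + 2.35*b^2 + 0.65*b - 3.95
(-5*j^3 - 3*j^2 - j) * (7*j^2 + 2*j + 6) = -35*j^5 - 31*j^4 - 43*j^3 - 20*j^2 - 6*j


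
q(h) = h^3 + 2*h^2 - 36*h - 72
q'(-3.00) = -21.00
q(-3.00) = 27.00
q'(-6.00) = 48.00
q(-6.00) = 0.00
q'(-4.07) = -2.59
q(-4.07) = 40.23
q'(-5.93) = 45.77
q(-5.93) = 3.28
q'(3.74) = 20.92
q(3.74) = -126.35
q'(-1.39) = -35.76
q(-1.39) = -20.78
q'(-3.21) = -17.93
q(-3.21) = 31.09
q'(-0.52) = -37.27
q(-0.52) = -52.88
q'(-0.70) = -37.33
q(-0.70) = -46.16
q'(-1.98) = -32.16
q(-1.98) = -0.64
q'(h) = 3*h^2 + 4*h - 36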